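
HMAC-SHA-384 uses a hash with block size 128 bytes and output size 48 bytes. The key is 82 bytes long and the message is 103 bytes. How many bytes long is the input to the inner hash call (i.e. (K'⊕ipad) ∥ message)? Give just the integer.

Key is 82 ≤ 128 bytes, zero-padded: |K'| = 128.
Inner input = (K'⊕ipad) ∥ m → 128 + 103 = 231 bytes.

231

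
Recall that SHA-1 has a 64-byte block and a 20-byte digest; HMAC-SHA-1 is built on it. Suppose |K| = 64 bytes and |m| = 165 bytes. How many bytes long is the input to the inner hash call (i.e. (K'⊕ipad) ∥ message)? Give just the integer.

229

Key is 64 ≤ 64 bytes, zero-padded: |K'| = 64.
Inner input = (K'⊕ipad) ∥ m → 64 + 165 = 229 bytes.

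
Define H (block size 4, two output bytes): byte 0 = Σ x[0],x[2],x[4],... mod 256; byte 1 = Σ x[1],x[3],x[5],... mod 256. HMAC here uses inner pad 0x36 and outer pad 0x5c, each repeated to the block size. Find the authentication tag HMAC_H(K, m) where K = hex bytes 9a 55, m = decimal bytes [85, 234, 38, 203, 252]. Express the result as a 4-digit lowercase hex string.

Key hex bytes 9a 55 is 2 bytes ≤ B = 4; zero-pad to 4 bytes: K' = 9a 55 00 00.
K' ⊕ ipad = ac 63 36 36.  K' ⊕ opad = c6 09 5c 5c.
Inner input = (K'⊕ipad) ∥ m = ac 63 36 36 ∥ 55 ea 26 cb fc.
Inner hash: even-index sum = 601 mod 256 = 89; odd-index sum = 590 mod 256 = 78 → 59 4e.
Outer input = (K'⊕opad) ∥ inner = c6 09 5c 5c ∥ 59 4e.
Outer hash (tag): even-index sum = 379 mod 256 = 123; odd-index sum = 179 mod 256 = 179 → 7b b3.

7bb3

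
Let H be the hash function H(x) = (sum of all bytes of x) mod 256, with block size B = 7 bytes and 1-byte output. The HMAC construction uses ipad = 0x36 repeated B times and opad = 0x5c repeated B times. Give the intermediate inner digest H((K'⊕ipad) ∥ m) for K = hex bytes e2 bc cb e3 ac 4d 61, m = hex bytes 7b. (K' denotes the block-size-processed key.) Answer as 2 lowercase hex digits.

17

Key hex bytes e2 bc cb e3 ac 4d 61 is exactly B = 7 bytes: K' = e2 bc cb e3 ac 4d 61.
K' ⊕ ipad = d4 8a fd d5 9a 7b 57.
Inner input = d4 8a fd d5 9a 7b 57 ∥ 7b.
Inner hash: sum = 212+138+253+213+154+123+87+123 = 1303; mod 256 = 23 → 17.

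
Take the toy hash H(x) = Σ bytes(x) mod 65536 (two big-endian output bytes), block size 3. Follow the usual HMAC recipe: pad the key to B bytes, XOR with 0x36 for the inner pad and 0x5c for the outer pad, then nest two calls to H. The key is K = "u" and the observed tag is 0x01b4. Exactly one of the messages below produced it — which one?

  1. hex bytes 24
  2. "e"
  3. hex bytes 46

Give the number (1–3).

1

Key "u" = 75 is 1 byte ≤ B = 3; zero-pad to 3 bytes: K' = 75 00 00.
K' ⊕ ipad = 43 36 36; K' ⊕ opad = 29 5c 5c.
m1: inner = H(43 36 36 24) = 00 d3; tag = H(29 5c 5c 00 d3) = 01b4 ← matches
m2: inner = H(43 36 36 65) = 01 14; tag = H(29 5c 5c 01 14) = 00f6
m3: inner = H(43 36 36 46) = 00 f5; tag = H(29 5c 5c 00 f5) = 01d6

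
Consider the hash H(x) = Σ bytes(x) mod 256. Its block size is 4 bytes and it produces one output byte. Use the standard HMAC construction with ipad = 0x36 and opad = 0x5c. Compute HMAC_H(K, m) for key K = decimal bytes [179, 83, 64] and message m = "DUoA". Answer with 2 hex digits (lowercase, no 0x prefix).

55

Key decimal bytes [179, 83, 64] = b3 53 40 is 3 bytes ≤ B = 4; zero-pad to 4 bytes: K' = b3 53 40 00.
K' ⊕ ipad = 85 65 76 36.  K' ⊕ opad = ef 0f 1c 5c.
Inner input = (K'⊕ipad) ∥ m = 85 65 76 36 ∥ 44 55 6f 41.
Inner hash: sum = 133+101+118+54+68+85+111+65 = 735; mod 256 = 223 → df.
Outer input = (K'⊕opad) ∥ inner = ef 0f 1c 5c ∥ df.
Outer hash (tag): sum = 239+15+28+92+223 = 597; mod 256 = 85 → 55.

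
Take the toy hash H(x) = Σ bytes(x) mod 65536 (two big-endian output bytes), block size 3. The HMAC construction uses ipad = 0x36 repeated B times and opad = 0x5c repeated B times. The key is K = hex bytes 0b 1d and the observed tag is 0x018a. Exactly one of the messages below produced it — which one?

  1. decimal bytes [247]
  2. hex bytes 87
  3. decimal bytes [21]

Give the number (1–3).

1

Key hex bytes 0b 1d is 2 bytes ≤ B = 3; zero-pad to 3 bytes: K' = 0b 1d 00.
K' ⊕ ipad = 3d 2b 36; K' ⊕ opad = 57 41 5c.
m1: inner = H(3d 2b 36 f7) = 01 95; tag = H(57 41 5c 01 95) = 018a ← matches
m2: inner = H(3d 2b 36 87) = 01 25; tag = H(57 41 5c 01 25) = 011a
m3: inner = H(3d 2b 36 15) = 00 b3; tag = H(57 41 5c 00 b3) = 01a7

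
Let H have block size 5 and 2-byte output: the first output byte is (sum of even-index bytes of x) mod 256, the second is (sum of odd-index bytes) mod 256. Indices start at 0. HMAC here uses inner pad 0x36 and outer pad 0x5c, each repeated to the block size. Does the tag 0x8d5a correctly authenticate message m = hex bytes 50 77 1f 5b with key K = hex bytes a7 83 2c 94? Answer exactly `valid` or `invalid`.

valid

Key hex bytes a7 83 2c 94 is 4 bytes ≤ B = 5; zero-pad to 5 bytes: K' = a7 83 2c 94 00.
K' ⊕ ipad = 91 b5 1a a2 36; K' ⊕ opad = fb df 70 c8 5c.
Inner hash: even-index sum = 435 mod 256 = 179; odd-index sum = 454 mod 256 = 198 → b3 c6.
Outer hash (recomputed tag): even-index sum = 653 mod 256 = 141; odd-index sum = 602 mod 256 = 90 → 8d 5a.
Recomputed tag = 8d5a; claimed = 8d5a → match.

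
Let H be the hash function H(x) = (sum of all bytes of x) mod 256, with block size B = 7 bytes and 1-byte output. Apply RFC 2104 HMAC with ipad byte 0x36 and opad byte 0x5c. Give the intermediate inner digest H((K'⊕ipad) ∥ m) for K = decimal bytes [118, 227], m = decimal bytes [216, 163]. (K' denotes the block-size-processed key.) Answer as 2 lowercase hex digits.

Key decimal bytes [118, 227] = 76 e3 is 2 bytes ≤ B = 7; zero-pad to 7 bytes: K' = 76 e3 00 00 00 00 00.
K' ⊕ ipad = 40 d5 36 36 36 36 36.
Inner input = 40 d5 36 36 36 36 36 ∥ d8 a3.
Inner hash: sum = 64+213+54+54+54+54+54+216+163 = 926; mod 256 = 158 → 9e.

9e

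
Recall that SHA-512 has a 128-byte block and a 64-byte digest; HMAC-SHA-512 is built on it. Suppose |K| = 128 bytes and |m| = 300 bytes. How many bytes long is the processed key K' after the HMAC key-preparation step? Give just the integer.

Key is 128 ≤ 128 bytes, zero-padded: |K'| = 128.

128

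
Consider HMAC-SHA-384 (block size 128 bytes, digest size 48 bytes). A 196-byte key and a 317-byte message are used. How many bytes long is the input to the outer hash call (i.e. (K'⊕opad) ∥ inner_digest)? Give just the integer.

176

Key is 196 > 128 bytes, so it is hashed to 48 bytes then zero-padded to 128: |K'| = 128.
Outer input = (K'⊕opad) ∥ H(inner) → 128 + 48 = 176 bytes.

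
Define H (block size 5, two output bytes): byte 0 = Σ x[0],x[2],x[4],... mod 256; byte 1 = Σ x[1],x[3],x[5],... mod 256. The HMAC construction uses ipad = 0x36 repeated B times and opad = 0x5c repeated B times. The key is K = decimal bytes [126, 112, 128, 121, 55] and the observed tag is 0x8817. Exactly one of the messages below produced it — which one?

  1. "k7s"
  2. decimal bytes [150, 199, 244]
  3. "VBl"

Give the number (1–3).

2

Key decimal bytes [126, 112, 128, 121, 55] = 7e 70 80 79 37 is exactly B = 5 bytes: K' = 7e 70 80 79 37.
K' ⊕ ipad = 48 46 b6 4f 01; K' ⊕ opad = 22 2c dc 25 6b.
m1: inner = H(48 46 b6 4f 01 6b 37 73) = 36 73; tag = H(22 2c dc 25 6b 36 73) = dc87
m2: inner = H(48 46 b6 4f 01 96 c7 f4) = c6 1f; tag = H(22 2c dc 25 6b c6 1f) = 8817 ← matches
m3: inner = H(48 46 b6 4f 01 56 42 6c) = 41 57; tag = H(22 2c dc 25 6b 41 57) = c092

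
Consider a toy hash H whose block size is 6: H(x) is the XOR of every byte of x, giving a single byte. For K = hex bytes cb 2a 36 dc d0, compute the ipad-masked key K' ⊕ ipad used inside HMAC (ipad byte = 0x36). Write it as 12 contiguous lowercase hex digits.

fd1c00eae636

Key hex bytes cb 2a 36 dc d0 is 5 bytes ≤ B = 6; zero-pad to 6 bytes: K' = cb 2a 36 dc d0 00.
XOR each byte with 0x36: cb⊕36=fd, 2a⊕36=1c, 36⊕36=00, dc⊕36=ea, d0⊕36=e6, 00⊕36=36.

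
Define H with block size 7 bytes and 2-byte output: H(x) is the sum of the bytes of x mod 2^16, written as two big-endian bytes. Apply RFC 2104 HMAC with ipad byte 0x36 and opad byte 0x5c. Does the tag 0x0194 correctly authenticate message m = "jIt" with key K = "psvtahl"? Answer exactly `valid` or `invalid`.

valid

Key "psvtahl" = 70 73 76 74 61 68 6c is exactly B = 7 bytes: K' = 70 73 76 74 61 68 6c.
K' ⊕ ipad = 46 45 40 42 57 5e 5a; K' ⊕ opad = 2c 2f 2a 28 3d 34 30.
Inner hash: sum = 70+69+64+66+87+94+90+106+73+116 = 835 → 03 43.
Outer hash (recomputed tag): sum = 44+47+42+40+61+52+48+3+67 = 404 → 01 94.
Recomputed tag = 0194; claimed = 0194 → match.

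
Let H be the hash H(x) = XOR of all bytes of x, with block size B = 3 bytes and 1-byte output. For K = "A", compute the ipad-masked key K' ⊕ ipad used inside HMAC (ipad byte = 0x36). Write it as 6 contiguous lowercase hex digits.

Key "A" = 41 is 1 byte ≤ B = 3; zero-pad to 3 bytes: K' = 41 00 00.
XOR each byte with 0x36: 41⊕36=77, 00⊕36=36, 00⊕36=36.

773636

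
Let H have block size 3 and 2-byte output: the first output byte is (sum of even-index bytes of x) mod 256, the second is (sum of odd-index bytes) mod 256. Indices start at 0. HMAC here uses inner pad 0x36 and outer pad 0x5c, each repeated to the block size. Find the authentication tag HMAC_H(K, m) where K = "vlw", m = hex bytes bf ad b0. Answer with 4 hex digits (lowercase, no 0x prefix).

Key "vlw" = 76 6c 77 is exactly B = 3 bytes: K' = 76 6c 77.
K' ⊕ ipad = 40 5a 41.  K' ⊕ opad = 2a 30 2b.
Inner input = (K'⊕ipad) ∥ m = 40 5a 41 ∥ bf ad b0.
Inner hash: even-index sum = 302 mod 256 = 46; odd-index sum = 457 mod 256 = 201 → 2e c9.
Outer input = (K'⊕opad) ∥ inner = 2a 30 2b ∥ 2e c9.
Outer hash (tag): even-index sum = 286 mod 256 = 30; odd-index sum = 94 mod 256 = 94 → 1e 5e.

1e5e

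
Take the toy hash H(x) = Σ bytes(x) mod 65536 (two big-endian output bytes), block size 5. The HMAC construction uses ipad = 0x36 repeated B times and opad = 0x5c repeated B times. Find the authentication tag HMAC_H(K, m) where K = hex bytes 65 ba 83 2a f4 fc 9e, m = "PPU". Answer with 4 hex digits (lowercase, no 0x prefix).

Key hex bytes 65 ba 83 2a f4 fc 9e is 7 bytes > B = 5, so hash it first: H(key) = 04 5a, then zero-pad to 5 bytes: K' = 04 5a 00 00 00.
K' ⊕ ipad = 32 6c 36 36 36.  K' ⊕ opad = 58 06 5c 5c 5c.
Inner input = (K'⊕ipad) ∥ m = 32 6c 36 36 36 ∥ 50 50 55.
Inner hash: sum = 50+108+54+54+54+80+80+85 = 565 → 02 35.
Outer input = (K'⊕opad) ∥ inner = 58 06 5c 5c 5c ∥ 02 35.
Outer hash (tag): sum = 88+6+92+92+92+2+53 = 425 → 01 a9.

01a9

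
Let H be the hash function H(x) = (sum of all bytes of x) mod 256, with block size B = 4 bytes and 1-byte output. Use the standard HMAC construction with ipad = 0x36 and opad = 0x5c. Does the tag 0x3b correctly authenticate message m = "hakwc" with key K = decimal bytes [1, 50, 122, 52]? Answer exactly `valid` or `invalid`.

Key decimal bytes [1, 50, 122, 52] = 01 32 7a 34 is exactly B = 4 bytes: K' = 01 32 7a 34.
K' ⊕ ipad = 37 04 4c 02; K' ⊕ opad = 5d 6e 26 68.
Inner hash: sum = 55+4+76+2+104+97+107+119+99 = 663; mod 256 = 151 → 97.
Outer hash (recomputed tag): sum = 93+110+38+104+151 = 496; mod 256 = 240 → f0.
Recomputed tag = f0; claimed = 3b → mismatch.

invalid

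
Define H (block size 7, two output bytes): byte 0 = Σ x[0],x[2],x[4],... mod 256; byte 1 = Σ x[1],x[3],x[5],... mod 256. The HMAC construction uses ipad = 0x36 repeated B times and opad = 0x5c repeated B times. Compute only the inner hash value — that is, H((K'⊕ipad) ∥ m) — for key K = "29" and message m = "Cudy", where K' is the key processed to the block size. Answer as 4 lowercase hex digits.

9422

Key "29" = 32 39 is 2 bytes ≤ B = 7; zero-pad to 7 bytes: K' = 32 39 00 00 00 00 00.
K' ⊕ ipad = 04 0f 36 36 36 36 36.
Inner input = 04 0f 36 36 36 36 36 ∥ 43 75 64 79.
Inner hash: even-index sum = 404 mod 256 = 148; odd-index sum = 290 mod 256 = 34 → 94 22.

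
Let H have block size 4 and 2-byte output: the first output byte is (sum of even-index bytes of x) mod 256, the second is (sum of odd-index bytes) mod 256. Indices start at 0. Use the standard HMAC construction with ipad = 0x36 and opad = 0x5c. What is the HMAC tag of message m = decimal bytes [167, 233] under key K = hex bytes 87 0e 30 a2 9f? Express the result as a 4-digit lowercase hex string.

a3ed

Key hex bytes 87 0e 30 a2 9f is 5 bytes > B = 4, so hash it first: H(key) = 56 b0, then zero-pad to 4 bytes: K' = 56 b0 00 00.
K' ⊕ ipad = 60 86 36 36.  K' ⊕ opad = 0a ec 5c 5c.
Inner input = (K'⊕ipad) ∥ m = 60 86 36 36 ∥ a7 e9.
Inner hash: even-index sum = 317 mod 256 = 61; odd-index sum = 421 mod 256 = 165 → 3d a5.
Outer input = (K'⊕opad) ∥ inner = 0a ec 5c 5c ∥ 3d a5.
Outer hash (tag): even-index sum = 163 mod 256 = 163; odd-index sum = 493 mod 256 = 237 → a3 ed.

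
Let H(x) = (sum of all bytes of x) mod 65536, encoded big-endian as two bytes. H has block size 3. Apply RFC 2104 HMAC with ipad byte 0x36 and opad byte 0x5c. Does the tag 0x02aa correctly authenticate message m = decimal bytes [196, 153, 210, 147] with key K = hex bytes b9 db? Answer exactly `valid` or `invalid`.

Key hex bytes b9 db is 2 bytes ≤ B = 3; zero-pad to 3 bytes: K' = b9 db 00.
K' ⊕ ipad = 8f ed 36; K' ⊕ opad = e5 87 5c.
Inner hash: sum = 143+237+54+196+153+210+147 = 1140 → 04 74.
Outer hash (recomputed tag): sum = 229+135+92+4+116 = 576 → 02 40.
Recomputed tag = 0240; claimed = 02aa → mismatch.

invalid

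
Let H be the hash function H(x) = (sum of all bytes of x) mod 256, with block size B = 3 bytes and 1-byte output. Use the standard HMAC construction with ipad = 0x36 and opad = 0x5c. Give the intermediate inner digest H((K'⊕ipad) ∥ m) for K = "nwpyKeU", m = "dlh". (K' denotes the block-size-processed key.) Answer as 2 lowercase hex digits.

Key "nwpyKeU" = 6e 77 70 79 4b 65 55 is 7 bytes > B = 3, so hash it first: H(key) = d3, then zero-pad to 3 bytes: K' = d3 00 00.
K' ⊕ ipad = e5 36 36.
Inner input = e5 36 36 ∥ 64 6c 68.
Inner hash: sum = 229+54+54+100+108+104 = 649; mod 256 = 137 → 89.

89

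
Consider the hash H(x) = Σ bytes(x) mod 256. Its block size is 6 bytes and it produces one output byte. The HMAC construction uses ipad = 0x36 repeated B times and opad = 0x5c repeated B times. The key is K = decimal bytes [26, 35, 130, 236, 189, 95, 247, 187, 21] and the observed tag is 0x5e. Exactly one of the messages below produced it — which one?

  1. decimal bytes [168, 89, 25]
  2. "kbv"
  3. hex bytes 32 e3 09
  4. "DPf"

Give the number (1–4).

Key decimal bytes [26, 35, 130, 236, 189, 95, 247, 187, 21] = 1a 23 82 ec bd 5f f7 bb 15 is 9 bytes > B = 6, so hash it first: H(key) = 8e, then zero-pad to 6 bytes: K' = 8e 00 00 00 00 00.
K' ⊕ ipad = b8 36 36 36 36 36; K' ⊕ opad = d2 5c 5c 5c 5c 5c.
m1: inner = H(b8 36 36 36 36 36 a8 59 19) = e0; tag = H(d2 5c 5c 5c 5c 5c e0) = 7e
m2: inner = H(b8 36 36 36 36 36 6b 62 76) = 09; tag = H(d2 5c 5c 5c 5c 5c 09) = a7
m3: inner = H(b8 36 36 36 36 36 32 e3 09) = e4; tag = H(d2 5c 5c 5c 5c 5c e4) = 82
m4: inner = H(b8 36 36 36 36 36 44 50 66) = c0; tag = H(d2 5c 5c 5c 5c 5c c0) = 5e ← matches

4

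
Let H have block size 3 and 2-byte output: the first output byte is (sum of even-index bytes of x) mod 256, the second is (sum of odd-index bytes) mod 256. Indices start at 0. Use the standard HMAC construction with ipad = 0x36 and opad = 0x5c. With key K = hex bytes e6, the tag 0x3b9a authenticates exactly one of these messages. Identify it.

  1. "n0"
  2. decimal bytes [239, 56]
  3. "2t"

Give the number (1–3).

Key hex bytes e6 is 1 byte ≤ B = 3; zero-pad to 3 bytes: K' = e6 00 00.
K' ⊕ ipad = d0 36 36; K' ⊕ opad = ba 5c 5c.
m1: inner = H(d0 36 36 6e 30) = 36 a4; tag = H(ba 5c 5c 36 a4) = ba92
m2: inner = H(d0 36 36 ef 38) = 3e 25; tag = H(ba 5c 5c 3e 25) = 3b9a ← matches
m3: inner = H(d0 36 36 32 74) = 7a 68; tag = H(ba 5c 5c 7a 68) = 7ed6

2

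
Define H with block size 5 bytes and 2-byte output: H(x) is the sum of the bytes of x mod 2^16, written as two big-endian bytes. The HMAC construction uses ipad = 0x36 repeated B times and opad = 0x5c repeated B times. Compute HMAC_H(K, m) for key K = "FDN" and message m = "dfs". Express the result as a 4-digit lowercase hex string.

0102

Key "FDN" = 46 44 4e is 3 bytes ≤ B = 5; zero-pad to 5 bytes: K' = 46 44 4e 00 00.
K' ⊕ ipad = 70 72 78 36 36.  K' ⊕ opad = 1a 18 12 5c 5c.
Inner input = (K'⊕ipad) ∥ m = 70 72 78 36 36 ∥ 64 66 73.
Inner hash: sum = 112+114+120+54+54+100+102+115 = 771 → 03 03.
Outer input = (K'⊕opad) ∥ inner = 1a 18 12 5c 5c ∥ 03 03.
Outer hash (tag): sum = 26+24+18+92+92+3+3 = 258 → 01 02.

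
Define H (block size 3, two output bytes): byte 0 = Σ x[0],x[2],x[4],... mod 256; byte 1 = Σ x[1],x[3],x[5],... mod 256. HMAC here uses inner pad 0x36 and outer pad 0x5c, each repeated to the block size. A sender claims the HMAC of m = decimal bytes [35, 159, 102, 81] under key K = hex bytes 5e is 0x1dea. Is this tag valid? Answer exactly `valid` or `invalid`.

valid

Key hex bytes 5e is 1 byte ≤ B = 3; zero-pad to 3 bytes: K' = 5e 00 00.
K' ⊕ ipad = 68 36 36; K' ⊕ opad = 02 5c 5c.
Inner hash: even-index sum = 398 mod 256 = 142; odd-index sum = 191 mod 256 = 191 → 8e bf.
Outer hash (recomputed tag): even-index sum = 285 mod 256 = 29; odd-index sum = 234 mod 256 = 234 → 1d ea.
Recomputed tag = 1dea; claimed = 1dea → match.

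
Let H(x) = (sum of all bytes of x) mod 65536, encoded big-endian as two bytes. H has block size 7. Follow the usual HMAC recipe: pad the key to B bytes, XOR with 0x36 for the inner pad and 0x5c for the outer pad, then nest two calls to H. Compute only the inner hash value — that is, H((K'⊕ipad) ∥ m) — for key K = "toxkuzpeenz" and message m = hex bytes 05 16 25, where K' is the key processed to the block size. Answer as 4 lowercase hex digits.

Key "toxkuzpeenz" = 74 6f 78 6b 75 7a 70 65 65 6e 7a is 11 bytes > B = 7, so hash it first: H(key) = 04 d7, then zero-pad to 7 bytes: K' = 04 d7 00 00 00 00 00.
K' ⊕ ipad = 32 e1 36 36 36 36 36.
Inner input = 32 e1 36 36 36 36 36 ∥ 05 16 25.
Inner hash: sum = 50+225+54+54+54+54+54+5+22+37 = 609 → 02 61.

0261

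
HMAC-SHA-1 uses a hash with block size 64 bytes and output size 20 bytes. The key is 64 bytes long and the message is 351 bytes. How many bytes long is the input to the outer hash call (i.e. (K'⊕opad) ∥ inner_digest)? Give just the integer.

Key is 64 ≤ 64 bytes, zero-padded: |K'| = 64.
Outer input = (K'⊕opad) ∥ H(inner) → 64 + 20 = 84 bytes.

84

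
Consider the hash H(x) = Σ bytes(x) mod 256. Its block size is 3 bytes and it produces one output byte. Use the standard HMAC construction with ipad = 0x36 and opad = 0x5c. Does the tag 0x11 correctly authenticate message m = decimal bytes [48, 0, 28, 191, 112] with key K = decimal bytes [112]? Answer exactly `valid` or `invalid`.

valid

Key decimal bytes [112] = 70 is 1 byte ≤ B = 3; zero-pad to 3 bytes: K' = 70 00 00.
K' ⊕ ipad = 46 36 36; K' ⊕ opad = 2c 5c 5c.
Inner hash: sum = 70+54+54+48+0+28+191+112 = 557; mod 256 = 45 → 2d.
Outer hash (recomputed tag): sum = 44+92+92+45 = 273; mod 256 = 17 → 11.
Recomputed tag = 11; claimed = 11 → match.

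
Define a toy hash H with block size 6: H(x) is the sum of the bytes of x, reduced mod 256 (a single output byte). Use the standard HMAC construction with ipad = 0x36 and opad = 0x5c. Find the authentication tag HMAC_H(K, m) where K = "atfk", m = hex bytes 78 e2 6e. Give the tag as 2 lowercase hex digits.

Key "atfk" = 61 74 66 6b is 4 bytes ≤ B = 6; zero-pad to 6 bytes: K' = 61 74 66 6b 00 00.
K' ⊕ ipad = 57 42 50 5d 36 36.  K' ⊕ opad = 3d 28 3a 37 5c 5c.
Inner input = (K'⊕ipad) ∥ m = 57 42 50 5d 36 36 ∥ 78 e2 6e.
Inner hash: sum = 87+66+80+93+54+54+120+226+110 = 890; mod 256 = 122 → 7a.
Outer input = (K'⊕opad) ∥ inner = 3d 28 3a 37 5c 5c ∥ 7a.
Outer hash (tag): sum = 61+40+58+55+92+92+122 = 520; mod 256 = 8 → 08.

08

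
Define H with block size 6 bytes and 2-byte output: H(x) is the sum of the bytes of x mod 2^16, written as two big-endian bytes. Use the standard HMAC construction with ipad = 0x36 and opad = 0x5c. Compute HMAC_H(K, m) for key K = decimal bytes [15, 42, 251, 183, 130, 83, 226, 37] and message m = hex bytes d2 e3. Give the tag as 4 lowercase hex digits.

0320

Key decimal bytes [15, 42, 251, 183, 130, 83, 226, 37] = 0f 2a fb b7 82 53 e2 25 is 8 bytes > B = 6, so hash it first: H(key) = 03 c7, then zero-pad to 6 bytes: K' = 03 c7 00 00 00 00.
K' ⊕ ipad = 35 f1 36 36 36 36.  K' ⊕ opad = 5f 9b 5c 5c 5c 5c.
Inner input = (K'⊕ipad) ∥ m = 35 f1 36 36 36 36 ∥ d2 e3.
Inner hash: sum = 53+241+54+54+54+54+210+227 = 947 → 03 b3.
Outer input = (K'⊕opad) ∥ inner = 5f 9b 5c 5c 5c 5c ∥ 03 b3.
Outer hash (tag): sum = 95+155+92+92+92+92+3+179 = 800 → 03 20.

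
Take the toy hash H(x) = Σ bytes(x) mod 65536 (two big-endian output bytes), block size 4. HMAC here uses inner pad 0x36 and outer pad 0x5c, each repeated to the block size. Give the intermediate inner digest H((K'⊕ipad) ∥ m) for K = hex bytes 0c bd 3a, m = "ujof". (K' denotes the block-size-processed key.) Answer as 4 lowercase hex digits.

02bb

Key hex bytes 0c bd 3a is 3 bytes ≤ B = 4; zero-pad to 4 bytes: K' = 0c bd 3a 00.
K' ⊕ ipad = 3a 8b 0c 36.
Inner input = 3a 8b 0c 36 ∥ 75 6a 6f 66.
Inner hash: sum = 58+139+12+54+117+106+111+102 = 699 → 02 bb.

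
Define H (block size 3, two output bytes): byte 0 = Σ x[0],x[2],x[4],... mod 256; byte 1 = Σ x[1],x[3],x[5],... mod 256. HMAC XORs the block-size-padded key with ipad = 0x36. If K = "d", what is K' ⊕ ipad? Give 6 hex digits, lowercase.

Key "d" = 64 is 1 byte ≤ B = 3; zero-pad to 3 bytes: K' = 64 00 00.
XOR each byte with 0x36: 64⊕36=52, 00⊕36=36, 00⊕36=36.

523636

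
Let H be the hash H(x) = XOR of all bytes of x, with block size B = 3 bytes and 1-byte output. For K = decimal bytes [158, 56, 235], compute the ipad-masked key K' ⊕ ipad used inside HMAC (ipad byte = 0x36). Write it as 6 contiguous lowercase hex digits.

Key decimal bytes [158, 56, 235] = 9e 38 eb is exactly B = 3 bytes: K' = 9e 38 eb.
XOR each byte with 0x36: 9e⊕36=a8, 38⊕36=0e, eb⊕36=dd.

a80edd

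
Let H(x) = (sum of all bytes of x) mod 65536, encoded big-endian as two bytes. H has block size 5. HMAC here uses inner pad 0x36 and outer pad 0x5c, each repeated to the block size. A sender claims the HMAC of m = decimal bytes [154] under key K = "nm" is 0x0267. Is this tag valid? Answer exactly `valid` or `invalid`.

valid

Key "nm" = 6e 6d is 2 bytes ≤ B = 5; zero-pad to 5 bytes: K' = 6e 6d 00 00 00.
K' ⊕ ipad = 58 5b 36 36 36; K' ⊕ opad = 32 31 5c 5c 5c.
Inner hash: sum = 88+91+54+54+54+154 = 495 → 01 ef.
Outer hash (recomputed tag): sum = 50+49+92+92+92+1+239 = 615 → 02 67.
Recomputed tag = 0267; claimed = 0267 → match.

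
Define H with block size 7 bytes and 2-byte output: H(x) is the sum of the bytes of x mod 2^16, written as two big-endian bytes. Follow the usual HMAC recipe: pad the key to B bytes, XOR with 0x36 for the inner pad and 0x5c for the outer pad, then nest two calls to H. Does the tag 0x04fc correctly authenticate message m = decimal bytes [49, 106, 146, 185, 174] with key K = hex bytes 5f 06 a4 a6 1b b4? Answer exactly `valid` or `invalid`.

invalid

Key hex bytes 5f 06 a4 a6 1b b4 is 6 bytes ≤ B = 7; zero-pad to 7 bytes: K' = 5f 06 a4 a6 1b b4 00.
K' ⊕ ipad = 69 30 92 90 2d 82 36; K' ⊕ opad = 03 5a f8 fa 47 e8 5c.
Inner hash: sum = 105+48+146+144+45+130+54+49+106+146+185+174 = 1332 → 05 34.
Outer hash (recomputed tag): sum = 3+90+248+250+71+232+92+5+52 = 1043 → 04 13.
Recomputed tag = 0413; claimed = 04fc → mismatch.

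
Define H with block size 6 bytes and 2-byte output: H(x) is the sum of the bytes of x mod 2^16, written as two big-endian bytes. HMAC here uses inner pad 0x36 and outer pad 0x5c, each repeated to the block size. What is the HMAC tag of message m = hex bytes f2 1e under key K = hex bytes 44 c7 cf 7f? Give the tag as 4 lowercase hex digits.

Key hex bytes 44 c7 cf 7f is 4 bytes ≤ B = 6; zero-pad to 6 bytes: K' = 44 c7 cf 7f 00 00.
K' ⊕ ipad = 72 f1 f9 49 36 36.  K' ⊕ opad = 18 9b 93 23 5c 5c.
Inner input = (K'⊕ipad) ∥ m = 72 f1 f9 49 36 36 ∥ f2 1e.
Inner hash: sum = 114+241+249+73+54+54+242+30 = 1057 → 04 21.
Outer input = (K'⊕opad) ∥ inner = 18 9b 93 23 5c 5c ∥ 04 21.
Outer hash (tag): sum = 24+155+147+35+92+92+4+33 = 582 → 02 46.

0246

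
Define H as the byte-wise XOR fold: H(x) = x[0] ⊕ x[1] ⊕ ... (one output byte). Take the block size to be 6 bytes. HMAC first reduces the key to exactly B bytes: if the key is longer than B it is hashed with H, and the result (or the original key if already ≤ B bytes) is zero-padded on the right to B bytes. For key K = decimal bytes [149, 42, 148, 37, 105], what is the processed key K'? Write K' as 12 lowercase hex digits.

Key decimal bytes [149, 42, 148, 37, 105] = 95 2a 94 25 69 is 5 bytes ≤ B = 6; zero-pad to 6 bytes: K' = 95 2a 94 25 69 00.

952a94256900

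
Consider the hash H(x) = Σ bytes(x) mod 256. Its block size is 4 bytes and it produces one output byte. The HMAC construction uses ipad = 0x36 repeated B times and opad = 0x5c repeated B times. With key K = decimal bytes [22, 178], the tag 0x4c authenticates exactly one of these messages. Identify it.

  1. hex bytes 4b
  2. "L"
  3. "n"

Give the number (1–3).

Key decimal bytes [22, 178] = 16 b2 is 2 bytes ≤ B = 4; zero-pad to 4 bytes: K' = 16 b2 00 00.
K' ⊕ ipad = 20 84 36 36; K' ⊕ opad = 4a ee 5c 5c.
m1: inner = H(20 84 36 36 4b) = 5b; tag = H(4a ee 5c 5c 5b) = 4b
m2: inner = H(20 84 36 36 4c) = 5c; tag = H(4a ee 5c 5c 5c) = 4c ← matches
m3: inner = H(20 84 36 36 6e) = 7e; tag = H(4a ee 5c 5c 7e) = 6e

2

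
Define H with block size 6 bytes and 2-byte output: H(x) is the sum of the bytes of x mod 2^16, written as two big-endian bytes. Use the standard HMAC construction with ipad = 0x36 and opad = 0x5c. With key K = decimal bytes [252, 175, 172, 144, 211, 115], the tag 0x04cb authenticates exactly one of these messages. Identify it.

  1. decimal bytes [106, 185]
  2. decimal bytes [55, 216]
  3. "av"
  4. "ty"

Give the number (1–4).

Key decimal bytes [252, 175, 172, 144, 211, 115] = fc af ac 90 d3 73 is exactly B = 6 bytes: K' = fc af ac 90 d3 73.
K' ⊕ ipad = ca 99 9a a6 e5 45; K' ⊕ opad = a0 f3 f0 cc 8f 2f.
m1: inner = H(ca 99 9a a6 e5 45 6a b9) = 04 f0; tag = H(a0 f3 f0 cc 8f 2f 04 f0) = 0501
m2: inner = H(ca 99 9a a6 e5 45 37 d8) = 04 dc; tag = H(a0 f3 f0 cc 8f 2f 04 dc) = 04ed
m3: inner = H(ca 99 9a a6 e5 45 61 76) = 04 a4; tag = H(a0 f3 f0 cc 8f 2f 04 a4) = 04b5
m4: inner = H(ca 99 9a a6 e5 45 74 79) = 04 ba; tag = H(a0 f3 f0 cc 8f 2f 04 ba) = 04cb ← matches

4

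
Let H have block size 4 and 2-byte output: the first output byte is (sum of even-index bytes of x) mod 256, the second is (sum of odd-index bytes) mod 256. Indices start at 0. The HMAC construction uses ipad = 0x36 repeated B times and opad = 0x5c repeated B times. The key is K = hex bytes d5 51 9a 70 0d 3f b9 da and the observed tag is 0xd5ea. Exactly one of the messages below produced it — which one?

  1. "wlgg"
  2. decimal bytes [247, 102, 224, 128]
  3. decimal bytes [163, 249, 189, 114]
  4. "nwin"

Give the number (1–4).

Key hex bytes d5 51 9a 70 0d 3f b9 da is 8 bytes > B = 4, so hash it first: H(key) = 35 da, then zero-pad to 4 bytes: K' = 35 da 00 00.
K' ⊕ ipad = 03 ec 36 36; K' ⊕ opad = 69 86 5c 5c.
m1: inner = H(03 ec 36 36 77 6c 67 67) = 17 f5; tag = H(69 86 5c 5c 17 f5) = dcd7
m2: inner = H(03 ec 36 36 f7 66 e0 80) = 10 08; tag = H(69 86 5c 5c 10 08) = d5ea ← matches
m3: inner = H(03 ec 36 36 a3 f9 bd 72) = 99 8d; tag = H(69 86 5c 5c 99 8d) = 5e6f
m4: inner = H(03 ec 36 36 6e 77 69 6e) = 10 07; tag = H(69 86 5c 5c 10 07) = d5e9

2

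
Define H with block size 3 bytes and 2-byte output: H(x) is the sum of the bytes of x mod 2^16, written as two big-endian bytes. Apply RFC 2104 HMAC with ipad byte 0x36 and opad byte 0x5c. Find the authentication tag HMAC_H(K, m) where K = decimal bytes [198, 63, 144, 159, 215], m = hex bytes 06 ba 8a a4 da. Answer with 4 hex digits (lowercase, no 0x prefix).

0185

Key decimal bytes [198, 63, 144, 159, 215] = c6 3f 90 9f d7 is 5 bytes > B = 3, so hash it first: H(key) = 03 0b, then zero-pad to 3 bytes: K' = 03 0b 00.
K' ⊕ ipad = 35 3d 36.  K' ⊕ opad = 5f 57 5c.
Inner input = (K'⊕ipad) ∥ m = 35 3d 36 ∥ 06 ba 8a a4 da.
Inner hash: sum = 53+61+54+6+186+138+164+218 = 880 → 03 70.
Outer input = (K'⊕opad) ∥ inner = 5f 57 5c ∥ 03 70.
Outer hash (tag): sum = 95+87+92+3+112 = 389 → 01 85.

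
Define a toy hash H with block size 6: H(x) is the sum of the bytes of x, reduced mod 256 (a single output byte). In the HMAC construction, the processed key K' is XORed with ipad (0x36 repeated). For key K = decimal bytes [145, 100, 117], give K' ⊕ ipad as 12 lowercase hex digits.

Key decimal bytes [145, 100, 117] = 91 64 75 is 3 bytes ≤ B = 6; zero-pad to 6 bytes: K' = 91 64 75 00 00 00.
XOR each byte with 0x36: 91⊕36=a7, 64⊕36=52, 75⊕36=43, 00⊕36=36, 00⊕36=36, 00⊕36=36.

a75243363636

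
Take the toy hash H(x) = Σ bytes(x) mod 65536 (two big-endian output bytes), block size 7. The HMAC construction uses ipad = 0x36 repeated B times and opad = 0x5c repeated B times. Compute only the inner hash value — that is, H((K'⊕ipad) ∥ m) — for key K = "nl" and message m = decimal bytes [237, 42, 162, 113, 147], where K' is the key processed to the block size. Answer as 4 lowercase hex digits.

047d

Key "nl" = 6e 6c is 2 bytes ≤ B = 7; zero-pad to 7 bytes: K' = 6e 6c 00 00 00 00 00.
K' ⊕ ipad = 58 5a 36 36 36 36 36.
Inner input = 58 5a 36 36 36 36 36 ∥ ed 2a a2 71 93.
Inner hash: sum = 88+90+54+54+54+54+54+237+42+162+113+147 = 1149 → 04 7d.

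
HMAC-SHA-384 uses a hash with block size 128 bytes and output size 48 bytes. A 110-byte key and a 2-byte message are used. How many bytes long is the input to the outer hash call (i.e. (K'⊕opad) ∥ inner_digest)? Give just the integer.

176

Key is 110 ≤ 128 bytes, zero-padded: |K'| = 128.
Outer input = (K'⊕opad) ∥ H(inner) → 128 + 48 = 176 bytes.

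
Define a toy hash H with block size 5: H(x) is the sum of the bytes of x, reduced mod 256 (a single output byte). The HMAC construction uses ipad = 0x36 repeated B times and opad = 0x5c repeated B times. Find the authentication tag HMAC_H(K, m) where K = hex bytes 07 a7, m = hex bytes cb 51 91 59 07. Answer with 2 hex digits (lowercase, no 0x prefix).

db

Key hex bytes 07 a7 is 2 bytes ≤ B = 5; zero-pad to 5 bytes: K' = 07 a7 00 00 00.
K' ⊕ ipad = 31 91 36 36 36.  K' ⊕ opad = 5b fb 5c 5c 5c.
Inner input = (K'⊕ipad) ∥ m = 31 91 36 36 36 ∥ cb 51 91 59 07.
Inner hash: sum = 49+145+54+54+54+203+81+145+89+7 = 881; mod 256 = 113 → 71.
Outer input = (K'⊕opad) ∥ inner = 5b fb 5c 5c 5c ∥ 71.
Outer hash (tag): sum = 91+251+92+92+92+113 = 731; mod 256 = 219 → db.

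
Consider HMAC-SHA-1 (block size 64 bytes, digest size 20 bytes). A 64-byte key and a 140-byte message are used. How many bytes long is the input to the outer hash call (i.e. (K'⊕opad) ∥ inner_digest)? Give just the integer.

Key is 64 ≤ 64 bytes, zero-padded: |K'| = 64.
Outer input = (K'⊕opad) ∥ H(inner) → 64 + 20 = 84 bytes.

84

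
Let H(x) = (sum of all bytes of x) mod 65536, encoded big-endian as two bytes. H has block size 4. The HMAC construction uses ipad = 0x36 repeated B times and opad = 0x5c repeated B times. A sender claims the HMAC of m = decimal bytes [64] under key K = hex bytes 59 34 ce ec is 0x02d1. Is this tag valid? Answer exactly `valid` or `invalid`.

invalid

Key hex bytes 59 34 ce ec is exactly B = 4 bytes: K' = 59 34 ce ec.
K' ⊕ ipad = 6f 02 f8 da; K' ⊕ opad = 05 68 92 b0.
Inner hash: sum = 111+2+248+218+64 = 643 → 02 83.
Outer hash (recomputed tag): sum = 5+104+146+176+2+131 = 564 → 02 34.
Recomputed tag = 0234; claimed = 02d1 → mismatch.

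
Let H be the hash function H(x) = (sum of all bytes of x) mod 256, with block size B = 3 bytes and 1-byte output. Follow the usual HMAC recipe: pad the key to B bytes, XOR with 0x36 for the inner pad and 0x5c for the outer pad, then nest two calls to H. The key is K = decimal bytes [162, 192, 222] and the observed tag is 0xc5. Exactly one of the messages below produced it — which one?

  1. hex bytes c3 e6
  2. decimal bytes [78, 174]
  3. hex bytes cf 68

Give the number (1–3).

Key decimal bytes [162, 192, 222] = a2 c0 de is exactly B = 3 bytes: K' = a2 c0 de.
K' ⊕ ipad = 94 f6 e8; K' ⊕ opad = fe 9c 82.
m1: inner = H(94 f6 e8 c3 e6) = 1b; tag = H(fe 9c 82 1b) = 37
m2: inner = H(94 f6 e8 4e ae) = 6e; tag = H(fe 9c 82 6e) = 8a
m3: inner = H(94 f6 e8 cf 68) = a9; tag = H(fe 9c 82 a9) = c5 ← matches

3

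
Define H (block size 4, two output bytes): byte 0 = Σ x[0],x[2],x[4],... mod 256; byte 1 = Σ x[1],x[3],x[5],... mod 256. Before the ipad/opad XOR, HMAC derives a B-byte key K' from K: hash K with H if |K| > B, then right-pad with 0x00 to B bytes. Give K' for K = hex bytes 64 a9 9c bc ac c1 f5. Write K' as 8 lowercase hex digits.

|K| = 7 > B = 4, so first hash the key.
H(K): even-index sum = 673 mod 256 = 161; odd-index sum = 550 mod 256 = 38 → a1 26.
Zero-pad H(K) = a1 26 to 4 bytes: K' = a1 26 00 00.

a1260000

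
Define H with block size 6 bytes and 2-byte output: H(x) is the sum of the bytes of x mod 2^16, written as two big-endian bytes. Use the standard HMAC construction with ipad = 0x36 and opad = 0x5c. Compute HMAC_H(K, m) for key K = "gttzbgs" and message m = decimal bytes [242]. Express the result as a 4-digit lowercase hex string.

Key "gttzbgs" = 67 74 74 7a 62 67 73 is 7 bytes > B = 6, so hash it first: H(key) = 03 05, then zero-pad to 6 bytes: K' = 03 05 00 00 00 00.
K' ⊕ ipad = 35 33 36 36 36 36.  K' ⊕ opad = 5f 59 5c 5c 5c 5c.
Inner input = (K'⊕ipad) ∥ m = 35 33 36 36 36 36 ∥ f2.
Inner hash: sum = 53+51+54+54+54+54+242 = 562 → 02 32.
Outer input = (K'⊕opad) ∥ inner = 5f 59 5c 5c 5c 5c ∥ 02 32.
Outer hash (tag): sum = 95+89+92+92+92+92+2+50 = 604 → 02 5c.

025c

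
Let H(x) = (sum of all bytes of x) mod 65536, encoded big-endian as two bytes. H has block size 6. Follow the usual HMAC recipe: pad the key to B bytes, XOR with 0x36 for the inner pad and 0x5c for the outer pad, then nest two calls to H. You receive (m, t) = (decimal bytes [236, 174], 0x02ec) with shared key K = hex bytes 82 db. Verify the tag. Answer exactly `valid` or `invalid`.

valid

Key hex bytes 82 db is 2 bytes ≤ B = 6; zero-pad to 6 bytes: K' = 82 db 00 00 00 00.
K' ⊕ ipad = b4 ed 36 36 36 36; K' ⊕ opad = de 87 5c 5c 5c 5c.
Inner hash: sum = 180+237+54+54+54+54+236+174 = 1043 → 04 13.
Outer hash (recomputed tag): sum = 222+135+92+92+92+92+4+19 = 748 → 02 ec.
Recomputed tag = 02ec; claimed = 02ec → match.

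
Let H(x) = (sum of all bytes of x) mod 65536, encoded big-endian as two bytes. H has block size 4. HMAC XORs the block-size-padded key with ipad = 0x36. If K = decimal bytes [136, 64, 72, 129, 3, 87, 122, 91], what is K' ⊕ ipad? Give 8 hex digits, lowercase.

34f63636

Key decimal bytes [136, 64, 72, 129, 3, 87, 122, 91] = 88 40 48 81 03 57 7a 5b is 8 bytes > B = 4, so hash it first: H(key) = 02 c0, then zero-pad to 4 bytes: K' = 02 c0 00 00.
XOR each byte with 0x36: 02⊕36=34, c0⊕36=f6, 00⊕36=36, 00⊕36=36.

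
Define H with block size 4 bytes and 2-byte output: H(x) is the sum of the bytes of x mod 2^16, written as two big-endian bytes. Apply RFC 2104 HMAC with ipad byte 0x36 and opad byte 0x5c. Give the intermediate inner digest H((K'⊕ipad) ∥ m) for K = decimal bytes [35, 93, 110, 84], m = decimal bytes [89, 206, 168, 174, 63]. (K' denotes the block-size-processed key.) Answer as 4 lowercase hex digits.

Key decimal bytes [35, 93, 110, 84] = 23 5d 6e 54 is exactly B = 4 bytes: K' = 23 5d 6e 54.
K' ⊕ ipad = 15 6b 58 62.
Inner input = 15 6b 58 62 ∥ 59 ce a8 ae 3f.
Inner hash: sum = 21+107+88+98+89+206+168+174+63 = 1014 → 03 f6.

03f6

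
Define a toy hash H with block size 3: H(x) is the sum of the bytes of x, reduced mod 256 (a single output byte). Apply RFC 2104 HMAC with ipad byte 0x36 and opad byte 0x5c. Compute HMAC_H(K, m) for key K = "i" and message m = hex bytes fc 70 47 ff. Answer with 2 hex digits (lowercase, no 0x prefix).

6a

Key "i" = 69 is 1 byte ≤ B = 3; zero-pad to 3 bytes: K' = 69 00 00.
K' ⊕ ipad = 5f 36 36.  K' ⊕ opad = 35 5c 5c.
Inner input = (K'⊕ipad) ∥ m = 5f 36 36 ∥ fc 70 47 ff.
Inner hash: sum = 95+54+54+252+112+71+255 = 893; mod 256 = 125 → 7d.
Outer input = (K'⊕opad) ∥ inner = 35 5c 5c ∥ 7d.
Outer hash (tag): sum = 53+92+92+125 = 362; mod 256 = 106 → 6a.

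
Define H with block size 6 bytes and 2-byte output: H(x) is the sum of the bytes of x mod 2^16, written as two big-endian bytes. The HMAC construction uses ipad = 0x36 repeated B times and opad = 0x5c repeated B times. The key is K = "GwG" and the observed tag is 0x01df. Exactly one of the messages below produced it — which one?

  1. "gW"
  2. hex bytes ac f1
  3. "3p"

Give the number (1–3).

3

Key "GwG" = 47 77 47 is 3 bytes ≤ B = 6; zero-pad to 6 bytes: K' = 47 77 47 00 00 00.
K' ⊕ ipad = 71 41 71 36 36 36; K' ⊕ opad = 1b 2b 1b 5c 5c 5c.
m1: inner = H(71 41 71 36 36 36 67 57) = 02 83; tag = H(1b 2b 1b 5c 5c 5c 02 83) = 01fa
m2: inner = H(71 41 71 36 36 36 ac f1) = 03 62; tag = H(1b 2b 1b 5c 5c 5c 03 62) = 01da
m3: inner = H(71 41 71 36 36 36 33 70) = 02 68; tag = H(1b 2b 1b 5c 5c 5c 02 68) = 01df ← matches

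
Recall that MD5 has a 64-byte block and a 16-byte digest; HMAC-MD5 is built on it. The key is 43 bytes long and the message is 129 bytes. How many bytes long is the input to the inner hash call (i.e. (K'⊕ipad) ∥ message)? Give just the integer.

Key is 43 ≤ 64 bytes, zero-padded: |K'| = 64.
Inner input = (K'⊕ipad) ∥ m → 64 + 129 = 193 bytes.

193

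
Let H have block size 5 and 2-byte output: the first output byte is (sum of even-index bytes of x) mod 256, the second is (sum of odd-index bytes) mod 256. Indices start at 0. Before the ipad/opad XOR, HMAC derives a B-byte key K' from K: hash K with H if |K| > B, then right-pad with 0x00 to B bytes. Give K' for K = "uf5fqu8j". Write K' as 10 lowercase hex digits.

|K| = 8 > B = 5, so first hash the key.
H(K): even-index sum = 339 mod 256 = 83; odd-index sum = 427 mod 256 = 171 → 53 ab.
Zero-pad H(K) = 53 ab to 5 bytes: K' = 53 ab 00 00 00.

53ab000000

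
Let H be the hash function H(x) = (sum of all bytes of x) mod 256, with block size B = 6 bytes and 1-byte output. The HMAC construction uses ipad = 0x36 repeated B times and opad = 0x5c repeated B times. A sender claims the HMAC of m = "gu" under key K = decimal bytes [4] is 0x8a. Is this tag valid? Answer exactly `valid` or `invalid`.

invalid

Key decimal bytes [4] = 04 is 1 byte ≤ B = 6; zero-pad to 6 bytes: K' = 04 00 00 00 00 00.
K' ⊕ ipad = 32 36 36 36 36 36; K' ⊕ opad = 58 5c 5c 5c 5c 5c.
Inner hash: sum = 50+54+54+54+54+54+103+117 = 540; mod 256 = 28 → 1c.
Outer hash (recomputed tag): sum = 88+92+92+92+92+92+28 = 576; mod 256 = 64 → 40.
Recomputed tag = 40; claimed = 8a → mismatch.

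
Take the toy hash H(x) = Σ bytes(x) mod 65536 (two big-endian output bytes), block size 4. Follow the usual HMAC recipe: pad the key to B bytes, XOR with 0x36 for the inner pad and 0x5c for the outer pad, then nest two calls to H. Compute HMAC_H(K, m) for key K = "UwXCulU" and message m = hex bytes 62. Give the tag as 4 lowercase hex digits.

Key "UwXCulU" = 55 77 58 43 75 6c 55 is 7 bytes > B = 4, so hash it first: H(key) = 02 9d, then zero-pad to 4 bytes: K' = 02 9d 00 00.
K' ⊕ ipad = 34 ab 36 36.  K' ⊕ opad = 5e c1 5c 5c.
Inner input = (K'⊕ipad) ∥ m = 34 ab 36 36 ∥ 62.
Inner hash: sum = 52+171+54+54+98 = 429 → 01 ad.
Outer input = (K'⊕opad) ∥ inner = 5e c1 5c 5c ∥ 01 ad.
Outer hash (tag): sum = 94+193+92+92+1+173 = 645 → 02 85.

0285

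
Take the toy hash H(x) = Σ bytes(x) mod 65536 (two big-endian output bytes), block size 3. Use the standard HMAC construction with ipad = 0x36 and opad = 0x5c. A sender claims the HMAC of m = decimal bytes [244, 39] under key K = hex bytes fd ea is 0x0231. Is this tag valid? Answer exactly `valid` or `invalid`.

invalid

Key hex bytes fd ea is 2 bytes ≤ B = 3; zero-pad to 3 bytes: K' = fd ea 00.
K' ⊕ ipad = cb dc 36; K' ⊕ opad = a1 b6 5c.
Inner hash: sum = 203+220+54+244+39 = 760 → 02 f8.
Outer hash (recomputed tag): sum = 161+182+92+2+248 = 685 → 02 ad.
Recomputed tag = 02ad; claimed = 0231 → mismatch.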